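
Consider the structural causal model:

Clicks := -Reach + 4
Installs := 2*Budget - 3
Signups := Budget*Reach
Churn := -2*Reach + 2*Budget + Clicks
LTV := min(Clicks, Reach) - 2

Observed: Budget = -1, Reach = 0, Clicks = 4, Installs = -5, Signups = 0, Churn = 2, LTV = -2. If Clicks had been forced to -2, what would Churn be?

-4

The intervention breaks the incoming arrows to Clicks: Clicks := -Reach + 4 no longer applies, and Clicks = -2.
Churn = -2*Reach + 2*Budget + Clicks  [with Reach=0, Budget=-1, Clicks=-2]  = -4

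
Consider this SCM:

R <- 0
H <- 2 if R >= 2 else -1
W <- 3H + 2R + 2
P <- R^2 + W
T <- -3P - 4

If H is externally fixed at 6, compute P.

Under do(H=6), the mechanism H <- 2 if R >= 2 else -1 is discarded; H is fixed at 6.
W = 3H + 2R + 2  [with H=6, R=0]  = 20
P = R^2 + W  [with R=0, W=20]  = 20

20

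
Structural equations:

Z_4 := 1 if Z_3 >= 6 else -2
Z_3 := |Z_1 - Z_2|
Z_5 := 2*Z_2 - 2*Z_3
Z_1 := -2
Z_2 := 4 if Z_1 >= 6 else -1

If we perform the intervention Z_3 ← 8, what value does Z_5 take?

-18

do(Z_3=8) replaces the equation Z_3 := |Z_1 - Z_2| with the constant Z_3 = 8.
Z_2 = 4 if Z_1 >= 6 else -1  [with Z_1=-2]  = -1
Z_5 = 2*Z_2 - 2*Z_3  [with Z_2=-1, Z_3=8]  = -18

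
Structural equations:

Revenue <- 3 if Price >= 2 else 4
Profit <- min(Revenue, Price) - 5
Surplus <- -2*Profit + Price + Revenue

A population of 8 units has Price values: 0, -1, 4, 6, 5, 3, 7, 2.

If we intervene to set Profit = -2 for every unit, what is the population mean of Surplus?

do(Profit=-2) breaks Profit's dependence on Price. With Profit=-2 fixed, Surplus across the units is 8, 7, 11, 13, 12, 10, 14, 9, mean 10.5.

10.5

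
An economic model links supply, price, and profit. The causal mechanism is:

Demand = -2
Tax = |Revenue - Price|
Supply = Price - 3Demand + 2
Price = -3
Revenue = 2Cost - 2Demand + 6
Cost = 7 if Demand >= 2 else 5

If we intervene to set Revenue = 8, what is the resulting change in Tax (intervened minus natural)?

-12

The intervention breaks the incoming arrows to Revenue: Revenue = 2Cost - 2Demand + 6 no longer applies, and Revenue = 8.
Tax = |Revenue - Price|  [with Revenue=8, Price=-3]  = 11
Without intervention: Cost = 7 if Demand >= 2 else 5  [with Demand=-2]  = 5; Revenue = 2Cost - 2Demand + 6  [with Cost=5, Demand=-2]  = 20; Tax = |Revenue - Price|  [with Revenue=20, Price=-3]  = 23.
Change = 11 − 23 = -12.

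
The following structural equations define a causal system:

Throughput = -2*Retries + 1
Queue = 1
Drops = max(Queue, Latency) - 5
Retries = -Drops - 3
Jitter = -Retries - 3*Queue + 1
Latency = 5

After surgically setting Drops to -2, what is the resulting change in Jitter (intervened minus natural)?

-2

do(Drops=-2) replaces the equation Drops = max(Queue, Latency) - 5 with the constant Drops = -2.
Retries = -Drops - 3  [with Drops=-2]  = -1
Jitter = -Retries - 3*Queue + 1  [with Retries=-1, Queue=1]  = -1
Without intervention: Drops = max(Queue, Latency) - 5  [with Queue=1, Latency=5]  = 0; Retries = -Drops - 3  [with Drops=0]  = -3; Jitter = -Retries - 3*Queue + 1  [with Retries=-3, Queue=1]  = 1.
Change = -1 − 1 = -2.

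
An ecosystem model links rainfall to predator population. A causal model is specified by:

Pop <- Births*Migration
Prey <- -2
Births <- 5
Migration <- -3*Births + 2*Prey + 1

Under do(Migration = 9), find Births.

Under do(Migration=9), the mechanism Migration <- -3*Births + 2*Prey + 1 is discarded; Migration is fixed at 9.
Since Births is not a descendant of the intervened variable, it is unaffected.

5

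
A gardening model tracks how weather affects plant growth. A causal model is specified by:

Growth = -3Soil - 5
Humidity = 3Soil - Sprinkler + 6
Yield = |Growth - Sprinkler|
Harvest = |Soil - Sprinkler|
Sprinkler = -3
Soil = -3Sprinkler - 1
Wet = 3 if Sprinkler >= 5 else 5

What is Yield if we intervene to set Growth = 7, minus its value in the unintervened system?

Under do(Growth=7), the mechanism Growth = -3Soil - 5 is discarded; Growth is fixed at 7.
Yield = |Growth - Sprinkler|  [with Growth=7, Sprinkler=-3]  = 10
Without intervention: Soil = -3Sprinkler - 1  [with Sprinkler=-3]  = 8; Growth = -3Soil - 5  [with Soil=8]  = -29; Yield = |Growth - Sprinkler|  [with Growth=-29, Sprinkler=-3]  = 26.
Change = 10 − 26 = -16.

-16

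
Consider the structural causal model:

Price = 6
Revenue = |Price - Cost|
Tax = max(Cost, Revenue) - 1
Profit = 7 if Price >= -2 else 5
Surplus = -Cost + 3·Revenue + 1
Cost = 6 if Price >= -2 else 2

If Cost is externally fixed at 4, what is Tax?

Under do(Cost=4), the mechanism Cost = 6 if Price >= -2 else 2 is discarded; Cost is fixed at 4.
Revenue = |Price - Cost|  [with Price=6, Cost=4]  = 2
Tax = max(Cost, Revenue) - 1  [with Cost=4, Revenue=2]  = 3

3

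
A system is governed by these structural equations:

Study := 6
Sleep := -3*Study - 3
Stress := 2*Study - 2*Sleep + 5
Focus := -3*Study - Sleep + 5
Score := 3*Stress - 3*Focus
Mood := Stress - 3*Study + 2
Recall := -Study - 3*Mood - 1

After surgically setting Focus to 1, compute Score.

Intervening sets Focus = 1 and removes its equation (Focus := -3*Study - Sleep + 5).
Sleep = -3*Study - 3  [with Study=6]  = -21
Stress = 2*Study - 2*Sleep + 5  [with Study=6, Sleep=-21]  = 59
Score = 3*Stress - 3*Focus  [with Stress=59, Focus=1]  = 174

174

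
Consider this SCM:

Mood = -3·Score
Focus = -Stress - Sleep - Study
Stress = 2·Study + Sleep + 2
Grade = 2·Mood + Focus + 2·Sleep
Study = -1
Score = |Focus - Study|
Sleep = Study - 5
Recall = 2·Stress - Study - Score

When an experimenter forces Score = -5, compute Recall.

Under do(Score=-5), the mechanism Score = |Focus - Study| is discarded; Score is fixed at -5.
Sleep = Study - 5  [with Study=-1]  = -6
Stress = 2·Study + Sleep + 2  [with Study=-1, Sleep=-6]  = -6
Recall = 2·Stress - Study - Score  [with Stress=-6, Study=-1, Score=-5]  = -6

-6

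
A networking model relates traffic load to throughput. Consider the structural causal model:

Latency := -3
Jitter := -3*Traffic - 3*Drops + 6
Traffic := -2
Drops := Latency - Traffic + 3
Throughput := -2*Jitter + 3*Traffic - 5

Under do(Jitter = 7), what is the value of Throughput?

Intervening sets Jitter = 7 and removes its equation (Jitter := -3*Traffic - 3*Drops + 6).
Throughput = -2*Jitter + 3*Traffic - 5  [with Jitter=7, Traffic=-2]  = -25

-25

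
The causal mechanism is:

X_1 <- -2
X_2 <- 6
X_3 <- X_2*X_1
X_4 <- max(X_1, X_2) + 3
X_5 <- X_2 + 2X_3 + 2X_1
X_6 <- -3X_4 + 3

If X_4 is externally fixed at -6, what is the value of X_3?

-12

Under do(X_4=-6), the mechanism X_4 <- max(X_1, X_2) + 3 is discarded; X_4 is fixed at -6.
Since X_3 is not a descendant of the intervened variable, it is unaffected.
X_3 = X_2*X_1  [with X_2=6, X_1=-2]  = -12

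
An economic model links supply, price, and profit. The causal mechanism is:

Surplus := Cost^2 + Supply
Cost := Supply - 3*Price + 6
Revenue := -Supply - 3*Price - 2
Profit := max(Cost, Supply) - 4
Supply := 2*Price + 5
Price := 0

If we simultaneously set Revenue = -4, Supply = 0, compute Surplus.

36

The joint intervention fixes Revenue = -4, Supply = 0, removing each variable's own equation.
Cost = Supply - 3*Price + 6  [with Supply=0, Price=0]  = 6
Surplus = Cost^2 + Supply  [with Cost=6, Supply=0]  = 36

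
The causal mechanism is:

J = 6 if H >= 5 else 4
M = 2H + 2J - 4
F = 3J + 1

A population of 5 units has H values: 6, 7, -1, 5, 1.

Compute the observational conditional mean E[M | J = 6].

Observing J=6 restricts to units where J's equation naturally yields 6: H ∈ {6, 7, 5}. In that subpopulation M = 20, 22, 18, mean 20.

20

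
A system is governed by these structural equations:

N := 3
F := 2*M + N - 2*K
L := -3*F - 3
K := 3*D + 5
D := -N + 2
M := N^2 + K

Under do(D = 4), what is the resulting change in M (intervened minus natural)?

15

Under do(D=4), the mechanism D := -N + 2 is discarded; D is fixed at 4.
K = 3*D + 5  [with D=4]  = 17
M = N^2 + K  [with N=3, K=17]  = 26
Without intervention: D = -N + 2  [with N=3]  = -1; K = 3*D + 5  [with D=-1]  = 2; M = N^2 + K  [with N=3, K=2]  = 11.
Change = 26 − 11 = 15.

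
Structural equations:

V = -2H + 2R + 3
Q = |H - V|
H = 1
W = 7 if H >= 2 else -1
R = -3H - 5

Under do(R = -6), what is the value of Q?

12

do(R=-6) replaces the equation R = -3H - 5 with the constant R = -6.
V = -2H + 2R + 3  [with H=1, R=-6]  = -11
Q = |H - V|  [with H=1, V=-11]  = 12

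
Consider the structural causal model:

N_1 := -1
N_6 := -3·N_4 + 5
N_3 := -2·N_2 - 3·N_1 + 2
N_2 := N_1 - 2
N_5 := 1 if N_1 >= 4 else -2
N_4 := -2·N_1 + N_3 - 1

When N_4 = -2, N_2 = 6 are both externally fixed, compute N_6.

11

The joint intervention fixes N_4 = -2, N_2 = 6, removing each variable's own equation.
N_6 = -3·N_4 + 5  [with N_4=-2]  = 11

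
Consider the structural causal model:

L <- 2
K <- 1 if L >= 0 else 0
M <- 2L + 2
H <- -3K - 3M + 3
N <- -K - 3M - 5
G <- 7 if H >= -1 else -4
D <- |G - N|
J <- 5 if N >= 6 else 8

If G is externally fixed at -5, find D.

Intervening sets G = -5 and removes its equation (G <- 7 if H >= -1 else -4).
K = 1 if L >= 0 else 0  [with L=2]  = 1
M = 2L + 2  [with L=2]  = 6
N = -K - 3M - 5  [with K=1, M=6]  = -24
D = |G - N|  [with G=-5, N=-24]  = 19

19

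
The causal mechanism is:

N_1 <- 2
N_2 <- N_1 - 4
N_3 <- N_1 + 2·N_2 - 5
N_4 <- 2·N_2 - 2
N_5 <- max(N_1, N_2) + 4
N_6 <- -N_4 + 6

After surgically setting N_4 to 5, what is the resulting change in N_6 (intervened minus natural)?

Under do(N_4=5), the mechanism N_4 <- 2·N_2 - 2 is discarded; N_4 is fixed at 5.
N_6 = -N_4 + 6  [with N_4=5]  = 1
Without intervention: N_2 = N_1 - 4  [with N_1=2]  = -2; N_4 = 2·N_2 - 2  [with N_2=-2]  = -6; N_6 = -N_4 + 6  [with N_4=-6]  = 12.
Change = 1 − 12 = -11.

-11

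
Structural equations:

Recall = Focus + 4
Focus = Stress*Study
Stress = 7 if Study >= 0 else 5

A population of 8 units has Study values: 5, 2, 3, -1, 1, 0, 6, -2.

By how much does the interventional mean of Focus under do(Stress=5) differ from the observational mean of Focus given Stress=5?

Under do(Stress=5), Stress's equation is replaced by Stress=5 for every unit. Per-unit Focus: 25, 10, 15, -5, 5, 0, 30, -10. Mean = 8.75.
Observing Stress=5 restricts to units where Stress's equation naturally yields 5: Study ∈ {-1, -2}. In that subpopulation Focus = -5, -10, mean -7.5.
Difference = 8.75 − (-7.5) = 16.25.

16.25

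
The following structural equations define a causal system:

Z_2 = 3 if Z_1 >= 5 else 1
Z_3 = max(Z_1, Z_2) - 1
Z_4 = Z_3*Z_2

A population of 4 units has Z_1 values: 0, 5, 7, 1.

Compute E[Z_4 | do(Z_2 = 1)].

Every unit gets Z_2=1 under the intervention. Z_4 values become 0, 4, 6, 0; E[Z_4|do(Z_2=1)] = 2.5.

2.5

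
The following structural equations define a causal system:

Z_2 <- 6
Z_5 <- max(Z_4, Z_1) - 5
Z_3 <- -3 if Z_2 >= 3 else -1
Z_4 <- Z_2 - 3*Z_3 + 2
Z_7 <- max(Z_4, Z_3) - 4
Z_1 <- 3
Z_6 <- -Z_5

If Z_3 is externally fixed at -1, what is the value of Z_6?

-6

The intervention breaks the incoming arrows to Z_3: Z_3 <- -3 if Z_2 >= 3 else -1 no longer applies, and Z_3 = -1.
Z_4 = Z_2 - 3*Z_3 + 2  [with Z_2=6, Z_3=-1]  = 11
Z_5 = max(Z_4, Z_1) - 5  [with Z_4=11, Z_1=3]  = 6
Z_6 = -Z_5  [with Z_5=6]  = -6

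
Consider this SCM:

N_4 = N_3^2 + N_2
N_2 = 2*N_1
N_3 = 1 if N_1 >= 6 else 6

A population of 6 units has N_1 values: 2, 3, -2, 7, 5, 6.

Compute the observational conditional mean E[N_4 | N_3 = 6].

40

Conditioning on N_3=6 selects the 4 unit(s) with N_1 ∈ {2, 3, -2, 5}. Their N_4 values: 40, 42, 32, 46. Mean = 40.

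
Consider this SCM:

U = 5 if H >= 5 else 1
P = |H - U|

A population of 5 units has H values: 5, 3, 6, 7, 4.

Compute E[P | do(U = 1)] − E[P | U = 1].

do(U=1) breaks U's dependence on H. With U=1 fixed, P across the units is 4, 2, 5, 6, 3, mean 4.
Conditioning on U=1 selects the 2 unit(s) with H ∈ {3, 4}. Their P values: 2, 3. Mean = 2.5.
Difference = 4 − 2.5 = 1.5.

1.5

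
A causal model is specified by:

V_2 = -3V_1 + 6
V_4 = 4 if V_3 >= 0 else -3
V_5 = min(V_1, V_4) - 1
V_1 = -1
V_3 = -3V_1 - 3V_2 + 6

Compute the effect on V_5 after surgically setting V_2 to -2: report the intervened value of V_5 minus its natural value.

2

do(V_2=-2) replaces the equation V_2 = -3V_1 + 6 with the constant V_2 = -2.
V_3 = -3V_1 - 3V_2 + 6  [with V_1=-1, V_2=-2]  = 15
V_4 = 4 if V_3 >= 0 else -3  [with V_3=15]  = 4
V_5 = min(V_1, V_4) - 1  [with V_1=-1, V_4=4]  = -2
Without intervention: V_2 = -3V_1 + 6  [with V_1=-1]  = 9; V_3 = -3V_1 - 3V_2 + 6  [with V_1=-1, V_2=9]  = -18; V_4 = 4 if V_3 >= 0 else -3  [with V_3=-18]  = -3; V_5 = min(V_1, V_4) - 1  [with V_1=-1, V_4=-3]  = -4.
Change = -2 − (-4) = 2.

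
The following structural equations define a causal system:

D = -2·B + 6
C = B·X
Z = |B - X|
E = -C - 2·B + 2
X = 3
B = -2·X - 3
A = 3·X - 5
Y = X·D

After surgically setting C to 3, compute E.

The intervention breaks the incoming arrows to C: C = B·X no longer applies, and C = 3.
B = -2·X - 3  [with X=3]  = -9
E = -C - 2·B + 2  [with C=3, B=-9]  = 17

17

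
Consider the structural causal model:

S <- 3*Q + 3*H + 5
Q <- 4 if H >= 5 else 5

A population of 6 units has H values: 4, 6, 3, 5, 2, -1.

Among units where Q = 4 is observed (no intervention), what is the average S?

Conditioning on Q=4 selects the 2 unit(s) with H ∈ {6, 5}. Their S values: 35, 32. Mean = 33.5.

33.5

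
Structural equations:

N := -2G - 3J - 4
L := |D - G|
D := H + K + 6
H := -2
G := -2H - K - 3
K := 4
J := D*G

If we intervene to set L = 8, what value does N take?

74

Intervening sets L = 8 and removes its equation (L := |D - G|).
No directed path runs from L to N, so N keeps its natural value.
G = -2H - K - 3  [with H=-2, K=4]  = -3
D = H + K + 6  [with H=-2, K=4]  = 8
J = D*G  [with D=8, G=-3]  = -24
N = -2G - 3J - 4  [with G=-3, J=-24]  = 74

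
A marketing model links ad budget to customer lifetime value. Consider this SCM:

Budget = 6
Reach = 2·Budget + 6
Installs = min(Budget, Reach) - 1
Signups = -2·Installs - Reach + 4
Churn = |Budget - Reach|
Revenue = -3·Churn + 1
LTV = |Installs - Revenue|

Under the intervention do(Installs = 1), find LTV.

The intervention breaks the incoming arrows to Installs: Installs = min(Budget, Reach) - 1 no longer applies, and Installs = 1.
Reach = 2·Budget + 6  [with Budget=6]  = 18
Churn = |Budget - Reach|  [with Budget=6, Reach=18]  = 12
Revenue = -3·Churn + 1  [with Churn=12]  = -35
LTV = |Installs - Revenue|  [with Installs=1, Revenue=-35]  = 36

36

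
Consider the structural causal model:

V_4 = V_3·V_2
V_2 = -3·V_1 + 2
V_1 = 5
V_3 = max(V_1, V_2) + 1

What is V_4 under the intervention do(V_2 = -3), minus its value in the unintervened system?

60

Under do(V_2=-3), the mechanism V_2 = -3·V_1 + 2 is discarded; V_2 is fixed at -3.
V_3 = max(V_1, V_2) + 1  [with V_1=5, V_2=-3]  = 6
V_4 = V_3·V_2  [with V_3=6, V_2=-3]  = -18
Without intervention: V_2 = -3·V_1 + 2  [with V_1=5]  = -13; V_3 = max(V_1, V_2) + 1  [with V_1=5, V_2=-13]  = 6; V_4 = V_3·V_2  [with V_3=6, V_2=-13]  = -78.
Change = -18 − (-78) = 60.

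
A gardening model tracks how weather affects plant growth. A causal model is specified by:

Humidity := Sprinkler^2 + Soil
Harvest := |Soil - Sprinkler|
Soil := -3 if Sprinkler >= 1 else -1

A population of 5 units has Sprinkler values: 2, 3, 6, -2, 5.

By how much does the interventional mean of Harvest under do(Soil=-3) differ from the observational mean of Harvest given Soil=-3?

do(Soil=-3) breaks Soil's dependence on Sprinkler. With Soil=-3 fixed, Harvest across the units is 5, 6, 9, 1, 8, mean 5.8.
Observing Soil=-3 restricts to units where Soil's equation naturally yields -3: Sprinkler ∈ {2, 3, 6, 5}. In that subpopulation Harvest = 5, 6, 9, 8, mean 7.
Difference = 5.8 − 7 = -1.2.

-1.2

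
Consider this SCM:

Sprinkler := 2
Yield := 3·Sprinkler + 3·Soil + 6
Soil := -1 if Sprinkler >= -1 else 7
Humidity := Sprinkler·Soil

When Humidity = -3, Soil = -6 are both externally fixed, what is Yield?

The joint intervention fixes Humidity = -3, Soil = -6, removing each variable's own equation.
Yield = 3·Sprinkler + 3·Soil + 6  [with Sprinkler=2, Soil=-6]  = -6

-6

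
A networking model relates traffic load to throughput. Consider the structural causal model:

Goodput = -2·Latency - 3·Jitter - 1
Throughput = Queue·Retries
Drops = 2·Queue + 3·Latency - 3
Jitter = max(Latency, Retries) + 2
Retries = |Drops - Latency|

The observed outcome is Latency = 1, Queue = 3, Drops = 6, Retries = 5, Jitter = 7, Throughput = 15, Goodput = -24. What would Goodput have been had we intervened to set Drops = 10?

-36

The intervention breaks the incoming arrows to Drops: Drops = 2·Queue + 3·Latency - 3 no longer applies, and Drops = 10.
Retries = |Drops - Latency|  [with Drops=10, Latency=1]  = 9
Jitter = max(Latency, Retries) + 2  [with Latency=1, Retries=9]  = 11
Goodput = -2·Latency - 3·Jitter - 1  [with Latency=1, Jitter=11]  = -36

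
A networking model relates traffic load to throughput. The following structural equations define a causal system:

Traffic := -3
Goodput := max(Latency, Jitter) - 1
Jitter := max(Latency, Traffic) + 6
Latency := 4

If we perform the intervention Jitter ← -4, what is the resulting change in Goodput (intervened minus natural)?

-6

The intervention breaks the incoming arrows to Jitter: Jitter := max(Latency, Traffic) + 6 no longer applies, and Jitter = -4.
Goodput = max(Latency, Jitter) - 1  [with Latency=4, Jitter=-4]  = 3
Without intervention: Jitter = max(Latency, Traffic) + 6  [with Latency=4, Traffic=-3]  = 10; Goodput = max(Latency, Jitter) - 1  [with Latency=4, Jitter=10]  = 9.
Change = 3 − 9 = -6.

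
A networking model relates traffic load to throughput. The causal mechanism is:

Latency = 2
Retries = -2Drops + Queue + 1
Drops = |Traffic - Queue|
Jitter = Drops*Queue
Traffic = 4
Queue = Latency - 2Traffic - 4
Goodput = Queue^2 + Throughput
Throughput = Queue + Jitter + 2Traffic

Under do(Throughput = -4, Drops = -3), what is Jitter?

30

Setting Throughput = -4, Drops = -3 by intervention discards those variables' equations.
Queue = Latency - 2Traffic - 4  [with Latency=2, Traffic=4]  = -10
Jitter = Drops*Queue  [with Drops=-3, Queue=-10]  = 30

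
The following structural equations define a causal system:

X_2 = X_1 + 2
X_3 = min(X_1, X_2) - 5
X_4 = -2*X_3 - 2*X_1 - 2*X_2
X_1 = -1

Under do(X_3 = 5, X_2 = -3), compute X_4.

The joint intervention fixes X_3 = 5, X_2 = -3, removing each variable's own equation.
X_4 = -2*X_3 - 2*X_1 - 2*X_2  [with X_3=5, X_1=-1, X_2=-3]  = -2

-2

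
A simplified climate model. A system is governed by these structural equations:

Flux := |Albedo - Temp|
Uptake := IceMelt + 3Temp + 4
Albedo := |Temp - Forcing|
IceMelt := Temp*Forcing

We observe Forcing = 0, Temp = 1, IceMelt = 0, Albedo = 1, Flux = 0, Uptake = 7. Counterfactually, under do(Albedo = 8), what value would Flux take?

Intervening sets Albedo = 8 and removes its equation (Albedo := |Temp - Forcing|).
Flux = |Albedo - Temp|  [with Albedo=8, Temp=1]  = 7

7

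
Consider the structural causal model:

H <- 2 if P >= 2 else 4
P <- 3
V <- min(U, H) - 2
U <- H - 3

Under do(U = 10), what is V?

0

The intervention breaks the incoming arrows to U: U <- H - 3 no longer applies, and U = 10.
H = 2 if P >= 2 else 4  [with P=3]  = 2
V = min(U, H) - 2  [with U=10, H=2]  = 0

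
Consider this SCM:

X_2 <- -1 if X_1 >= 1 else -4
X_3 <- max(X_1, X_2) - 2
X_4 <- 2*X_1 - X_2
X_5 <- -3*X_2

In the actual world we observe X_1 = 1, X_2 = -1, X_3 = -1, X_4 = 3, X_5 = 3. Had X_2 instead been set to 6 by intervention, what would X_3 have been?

The intervention breaks the incoming arrows to X_2: X_2 <- -1 if X_1 >= 1 else -4 no longer applies, and X_2 = 6.
X_3 = max(X_1, X_2) - 2  [with X_1=1, X_2=6]  = 4

4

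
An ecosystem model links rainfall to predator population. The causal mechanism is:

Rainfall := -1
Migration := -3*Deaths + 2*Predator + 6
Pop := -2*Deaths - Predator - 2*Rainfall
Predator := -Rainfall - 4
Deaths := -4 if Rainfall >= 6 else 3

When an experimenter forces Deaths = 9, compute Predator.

-3

Under do(Deaths=9), the mechanism Deaths := -4 if Rainfall >= 6 else 3 is discarded; Deaths is fixed at 9.
Since Predator is not a descendant of the intervened variable, it is unaffected.
Predator = -Rainfall - 4  [with Rainfall=-1]  = -3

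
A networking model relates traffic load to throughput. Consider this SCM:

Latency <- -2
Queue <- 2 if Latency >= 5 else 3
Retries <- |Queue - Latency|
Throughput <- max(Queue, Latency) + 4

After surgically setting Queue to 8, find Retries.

The intervention breaks the incoming arrows to Queue: Queue <- 2 if Latency >= 5 else 3 no longer applies, and Queue = 8.
Retries = |Queue - Latency|  [with Queue=8, Latency=-2]  = 10

10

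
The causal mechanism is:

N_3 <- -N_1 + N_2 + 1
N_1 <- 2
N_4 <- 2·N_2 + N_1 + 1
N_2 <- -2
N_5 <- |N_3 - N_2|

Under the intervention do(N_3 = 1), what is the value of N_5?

3

do(N_3=1) replaces the equation N_3 <- -N_1 + N_2 + 1 with the constant N_3 = 1.
N_5 = |N_3 - N_2|  [with N_3=1, N_2=-2]  = 3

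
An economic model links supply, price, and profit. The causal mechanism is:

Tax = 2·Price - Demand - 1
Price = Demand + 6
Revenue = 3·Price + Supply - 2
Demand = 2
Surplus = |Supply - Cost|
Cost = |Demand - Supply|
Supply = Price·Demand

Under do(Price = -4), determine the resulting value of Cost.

Under do(Price=-4), the mechanism Price = Demand + 6 is discarded; Price is fixed at -4.
Supply = Price·Demand  [with Price=-4, Demand=2]  = -8
Cost = |Demand - Supply|  [with Demand=2, Supply=-8]  = 10

10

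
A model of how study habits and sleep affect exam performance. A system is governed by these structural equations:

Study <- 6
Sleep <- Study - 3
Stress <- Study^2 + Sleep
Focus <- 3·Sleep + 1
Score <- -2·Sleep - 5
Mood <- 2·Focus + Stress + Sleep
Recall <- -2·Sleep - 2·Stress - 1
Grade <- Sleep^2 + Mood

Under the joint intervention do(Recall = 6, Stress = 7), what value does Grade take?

Setting Recall = 6, Stress = 7 by intervention discards those variables' equations.
Sleep = Study - 3  [with Study=6]  = 3
Focus = 3·Sleep + 1  [with Sleep=3]  = 10
Mood = 2·Focus + Stress + Sleep  [with Focus=10, Stress=7, Sleep=3]  = 30
Grade = Sleep^2 + Mood  [with Sleep=3, Mood=30]  = 39

39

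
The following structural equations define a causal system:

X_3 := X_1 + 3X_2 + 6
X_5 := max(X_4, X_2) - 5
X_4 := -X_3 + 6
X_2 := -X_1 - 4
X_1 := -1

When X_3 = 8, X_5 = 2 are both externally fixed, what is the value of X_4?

-2

The joint intervention fixes X_3 = 8, X_5 = 2, removing each variable's own equation.
X_4 = -X_3 + 6  [with X_3=8]  = -2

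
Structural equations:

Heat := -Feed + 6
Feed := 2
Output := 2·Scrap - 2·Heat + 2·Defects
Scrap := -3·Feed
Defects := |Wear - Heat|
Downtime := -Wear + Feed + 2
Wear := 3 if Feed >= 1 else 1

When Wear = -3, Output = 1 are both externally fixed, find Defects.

Setting Wear = -3, Output = 1 by intervention discards those variables' equations.
Heat = -Feed + 6  [with Feed=2]  = 4
Defects = |Wear - Heat|  [with Wear=-3, Heat=4]  = 7

7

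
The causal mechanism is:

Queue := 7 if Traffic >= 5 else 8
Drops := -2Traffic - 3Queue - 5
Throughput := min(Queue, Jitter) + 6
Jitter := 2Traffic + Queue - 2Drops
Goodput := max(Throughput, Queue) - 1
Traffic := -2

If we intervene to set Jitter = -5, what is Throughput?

Intervening sets Jitter = -5 and removes its equation (Jitter := 2Traffic + Queue - 2Drops).
Queue = 7 if Traffic >= 5 else 8  [with Traffic=-2]  = 8
Throughput = min(Queue, Jitter) + 6  [with Queue=8, Jitter=-5]  = 1

1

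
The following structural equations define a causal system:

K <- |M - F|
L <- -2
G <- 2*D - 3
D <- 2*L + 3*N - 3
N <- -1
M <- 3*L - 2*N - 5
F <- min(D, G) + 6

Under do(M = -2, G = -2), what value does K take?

Under do(M = -2, G = -2), each intervened variable's structural equation is replaced by its fixed value.
D = 2*L + 3*N - 3  [with L=-2, N=-1]  = -10
F = min(D, G) + 6  [with D=-10, G=-2]  = -4
K = |M - F|  [with M=-2, F=-4]  = 2

2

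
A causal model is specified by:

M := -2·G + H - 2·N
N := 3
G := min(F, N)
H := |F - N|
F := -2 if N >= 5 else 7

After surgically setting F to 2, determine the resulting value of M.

do(F=2) replaces the equation F := -2 if N >= 5 else 7 with the constant F = 2.
H = |F - N|  [with F=2, N=3]  = 1
G = min(F, N)  [with F=2, N=3]  = 2
M = -2·G + H - 2·N  [with G=2, H=1, N=3]  = -9

-9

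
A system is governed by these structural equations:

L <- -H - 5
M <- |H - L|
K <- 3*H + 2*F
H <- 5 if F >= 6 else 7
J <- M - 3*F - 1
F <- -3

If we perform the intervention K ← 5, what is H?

The intervention breaks the incoming arrows to K: K <- 3*H + 2*F no longer applies, and K = 5.
Since H is not a descendant of the intervened variable, it is unaffected.
H = 5 if F >= 6 else 7  [with F=-3]  = 7

7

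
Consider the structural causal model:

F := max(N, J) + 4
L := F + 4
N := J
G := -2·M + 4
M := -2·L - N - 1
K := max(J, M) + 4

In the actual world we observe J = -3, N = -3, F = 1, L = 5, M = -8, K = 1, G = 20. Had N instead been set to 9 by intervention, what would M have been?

-44

do(N=9) replaces the equation N := J with the constant N = 9.
F = max(N, J) + 4  [with N=9, J=-3]  = 13
L = F + 4  [with F=13]  = 17
M = -2·L - N - 1  [with L=17, N=9]  = -44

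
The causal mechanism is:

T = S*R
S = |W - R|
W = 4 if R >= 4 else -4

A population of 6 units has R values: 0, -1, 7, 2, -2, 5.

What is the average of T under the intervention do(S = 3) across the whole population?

Every unit gets S=3 under the intervention. T values become 0, -3, 21, 6, -6, 15; E[T|do(S=3)] = 5.5.

5.5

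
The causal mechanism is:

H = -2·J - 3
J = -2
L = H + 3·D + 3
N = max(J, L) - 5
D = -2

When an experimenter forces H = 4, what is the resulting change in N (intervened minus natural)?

do(H=4) replaces the equation H = -2·J - 3 with the constant H = 4.
L = H + 3·D + 3  [with H=4, D=-2]  = 1
N = max(J, L) - 5  [with J=-2, L=1]  = -4
Without intervention: H = -2·J - 3  [with J=-2]  = 1; L = H + 3·D + 3  [with H=1, D=-2]  = -2; N = max(J, L) - 5  [with J=-2, L=-2]  = -7.
Change = -4 − (-7) = 3.

3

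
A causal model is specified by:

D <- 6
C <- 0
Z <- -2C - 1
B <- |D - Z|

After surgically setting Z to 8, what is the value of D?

Under do(Z=8), the mechanism Z <- -2C - 1 is discarded; Z is fixed at 8.
D is not downstream of the intervention, so its value is determined by the original equations.

6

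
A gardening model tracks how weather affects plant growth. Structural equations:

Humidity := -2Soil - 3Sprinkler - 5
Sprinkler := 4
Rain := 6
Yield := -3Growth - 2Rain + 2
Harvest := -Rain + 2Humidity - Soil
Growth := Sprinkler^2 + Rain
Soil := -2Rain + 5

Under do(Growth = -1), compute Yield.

-7

Under do(Growth=-1), the mechanism Growth := Sprinkler^2 + Rain is discarded; Growth is fixed at -1.
Yield = -3Growth - 2Rain + 2  [with Growth=-1, Rain=6]  = -7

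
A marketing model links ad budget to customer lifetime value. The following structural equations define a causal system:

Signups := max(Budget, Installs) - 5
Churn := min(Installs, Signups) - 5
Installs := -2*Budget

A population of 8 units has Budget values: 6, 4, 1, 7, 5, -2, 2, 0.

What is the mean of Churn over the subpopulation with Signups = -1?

Observing Signups=-1 restricts to units where Signups's equation naturally yields -1: Budget ∈ {4, -2}. In that subpopulation Churn = -13, -6, mean -9.5.

-9.5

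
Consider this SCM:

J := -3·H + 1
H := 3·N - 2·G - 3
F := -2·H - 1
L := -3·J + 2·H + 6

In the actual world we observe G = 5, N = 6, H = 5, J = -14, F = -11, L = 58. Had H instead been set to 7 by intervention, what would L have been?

The intervention breaks the incoming arrows to H: H := 3·N - 2·G - 3 no longer applies, and H = 7.
J = -3·H + 1  [with H=7]  = -20
L = -3·J + 2·H + 6  [with J=-20, H=7]  = 80

80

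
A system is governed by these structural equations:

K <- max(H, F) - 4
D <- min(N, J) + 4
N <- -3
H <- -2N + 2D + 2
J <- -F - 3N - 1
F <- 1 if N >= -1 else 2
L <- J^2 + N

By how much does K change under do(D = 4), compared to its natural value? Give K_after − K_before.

6

The intervention breaks the incoming arrows to D: D <- min(N, J) + 4 no longer applies, and D = 4.
F = 1 if N >= -1 else 2  [with N=-3]  = 2
H = -2N + 2D + 2  [with N=-3, D=4]  = 16
K = max(H, F) - 4  [with H=16, F=2]  = 12
Without intervention: F = 1 if N >= -1 else 2  [with N=-3]  = 2; J = -F - 3N - 1  [with F=2, N=-3]  = 6; D = min(N, J) + 4  [with N=-3, J=6]  = 1; H = -2N + 2D + 2  [with N=-3, D=1]  = 10; K = max(H, F) - 4  [with H=10, F=2]  = 6.
Change = 12 − 6 = 6.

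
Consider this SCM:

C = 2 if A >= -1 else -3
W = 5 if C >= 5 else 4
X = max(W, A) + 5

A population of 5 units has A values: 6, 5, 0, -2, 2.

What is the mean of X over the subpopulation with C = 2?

9.75

Conditioning on C=2 selects the 4 unit(s) with A ∈ {6, 5, 0, 2}. Their X values: 11, 10, 9, 9. Mean = 9.75.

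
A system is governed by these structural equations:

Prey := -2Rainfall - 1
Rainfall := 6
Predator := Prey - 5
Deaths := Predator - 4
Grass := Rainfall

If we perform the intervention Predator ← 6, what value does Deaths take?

2

Intervening sets Predator = 6 and removes its equation (Predator := Prey - 5).
Deaths = Predator - 4  [with Predator=6]  = 2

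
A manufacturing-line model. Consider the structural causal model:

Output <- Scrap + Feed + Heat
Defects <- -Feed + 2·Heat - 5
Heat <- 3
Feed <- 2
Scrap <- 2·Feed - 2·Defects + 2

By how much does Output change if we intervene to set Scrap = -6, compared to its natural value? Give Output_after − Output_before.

-14

Intervening sets Scrap = -6 and removes its equation (Scrap <- 2·Feed - 2·Defects + 2).
Output = Scrap + Feed + Heat  [with Scrap=-6, Feed=2, Heat=3]  = -1
Without intervention: Defects = -Feed + 2·Heat - 5  [with Feed=2, Heat=3]  = -1; Scrap = 2·Feed - 2·Defects + 2  [with Feed=2, Defects=-1]  = 8; Output = Scrap + Feed + Heat  [with Scrap=8, Feed=2, Heat=3]  = 13.
Change = -1 − 13 = -14.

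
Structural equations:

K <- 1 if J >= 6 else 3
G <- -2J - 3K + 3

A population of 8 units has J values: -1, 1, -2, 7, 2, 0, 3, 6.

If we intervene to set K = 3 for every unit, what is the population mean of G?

-10

do(K=3) breaks K's dependence on J. With K=3 fixed, G across the units is -4, -8, -2, -20, -10, -6, -12, -18, mean -10.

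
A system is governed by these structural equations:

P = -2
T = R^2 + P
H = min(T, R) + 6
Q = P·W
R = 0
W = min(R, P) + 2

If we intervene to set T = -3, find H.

The intervention breaks the incoming arrows to T: T = R^2 + P no longer applies, and T = -3.
H = min(T, R) + 6  [with T=-3, R=0]  = 3

3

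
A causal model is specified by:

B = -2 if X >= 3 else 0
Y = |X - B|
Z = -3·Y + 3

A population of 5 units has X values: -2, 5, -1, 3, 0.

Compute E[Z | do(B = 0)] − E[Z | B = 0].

-3.6

do(B=0) breaks B's dependence on X. With B=0 fixed, Z across the units is -3, -12, 0, -6, 3, mean -3.6.
Conditioning on B=0 selects the 3 unit(s) with X ∈ {-2, -1, 0}. Their Z values: -3, 0, 3. Mean = 0.
Difference = -3.6 − 0 = -3.6.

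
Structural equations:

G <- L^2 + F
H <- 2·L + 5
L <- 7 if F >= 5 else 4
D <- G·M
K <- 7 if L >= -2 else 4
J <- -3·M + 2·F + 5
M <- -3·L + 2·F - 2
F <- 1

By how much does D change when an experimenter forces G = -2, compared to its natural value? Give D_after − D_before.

228

Under do(G=-2), the mechanism G <- L^2 + F is discarded; G is fixed at -2.
L = 7 if F >= 5 else 4  [with F=1]  = 4
M = -3·L + 2·F - 2  [with L=4, F=1]  = -12
D = G·M  [with G=-2, M=-12]  = 24
Without intervention: L = 7 if F >= 5 else 4  [with F=1]  = 4; M = -3·L + 2·F - 2  [with L=4, F=1]  = -12; G = L^2 + F  [with L=4, F=1]  = 17; D = G·M  [with G=17, M=-12]  = -204.
Change = 24 − (-204) = 228.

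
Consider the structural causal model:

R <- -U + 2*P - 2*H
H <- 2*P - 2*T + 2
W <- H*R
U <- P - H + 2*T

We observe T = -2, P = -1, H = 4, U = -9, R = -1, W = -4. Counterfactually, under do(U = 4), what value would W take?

Under do(U=4), the mechanism U <- P - H + 2*T is discarded; U is fixed at 4.
H = 2*P - 2*T + 2  [with P=-1, T=-2]  = 4
R = -U + 2*P - 2*H  [with U=4, P=-1, H=4]  = -14
W = H*R  [with H=4, R=-14]  = -56

-56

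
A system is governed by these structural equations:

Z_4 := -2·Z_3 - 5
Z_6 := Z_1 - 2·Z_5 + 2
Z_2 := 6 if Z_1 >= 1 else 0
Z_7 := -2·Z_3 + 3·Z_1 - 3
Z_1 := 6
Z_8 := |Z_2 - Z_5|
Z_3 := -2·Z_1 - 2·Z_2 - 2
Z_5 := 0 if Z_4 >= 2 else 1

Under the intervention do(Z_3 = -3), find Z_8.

The intervention breaks the incoming arrows to Z_3: Z_3 := -2·Z_1 - 2·Z_2 - 2 no longer applies, and Z_3 = -3.
Z_2 = 6 if Z_1 >= 1 else 0  [with Z_1=6]  = 6
Z_4 = -2·Z_3 - 5  [with Z_3=-3]  = 1
Z_5 = 0 if Z_4 >= 2 else 1  [with Z_4=1]  = 1
Z_8 = |Z_2 - Z_5|  [with Z_2=6, Z_5=1]  = 5

5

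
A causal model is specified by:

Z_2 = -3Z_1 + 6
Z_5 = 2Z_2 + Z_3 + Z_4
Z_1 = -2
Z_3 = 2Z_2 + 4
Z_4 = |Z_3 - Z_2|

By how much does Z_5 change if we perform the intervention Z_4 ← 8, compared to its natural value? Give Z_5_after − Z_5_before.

Intervening sets Z_4 = 8 and removes its equation (Z_4 = |Z_3 - Z_2|).
Z_2 = -3Z_1 + 6  [with Z_1=-2]  = 12
Z_3 = 2Z_2 + 4  [with Z_2=12]  = 28
Z_5 = 2Z_2 + Z_3 + Z_4  [with Z_2=12, Z_3=28, Z_4=8]  = 60
Without intervention: Z_2 = -3Z_1 + 6  [with Z_1=-2]  = 12; Z_3 = 2Z_2 + 4  [with Z_2=12]  = 28; Z_4 = |Z_3 - Z_2|  [with Z_3=28, Z_2=12]  = 16; Z_5 = 2Z_2 + Z_3 + Z_4  [with Z_2=12, Z_3=28, Z_4=16]  = 68.
Change = 60 − 68 = -8.

-8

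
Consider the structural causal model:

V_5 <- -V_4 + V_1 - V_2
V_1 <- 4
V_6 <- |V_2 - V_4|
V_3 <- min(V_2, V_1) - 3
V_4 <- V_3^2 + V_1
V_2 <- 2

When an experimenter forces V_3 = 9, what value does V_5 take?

do(V_3=9) replaces the equation V_3 <- min(V_2, V_1) - 3 with the constant V_3 = 9.
V_4 = V_3^2 + V_1  [with V_3=9, V_1=4]  = 85
V_5 = -V_4 + V_1 - V_2  [with V_4=85, V_1=4, V_2=2]  = -83

-83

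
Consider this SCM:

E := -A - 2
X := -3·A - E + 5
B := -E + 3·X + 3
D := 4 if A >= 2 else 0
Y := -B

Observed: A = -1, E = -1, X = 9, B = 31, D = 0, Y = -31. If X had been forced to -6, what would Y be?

14

The intervention breaks the incoming arrows to X: X := -3·A - E + 5 no longer applies, and X = -6.
E = -A - 2  [with A=-1]  = -1
B = -E + 3·X + 3  [with E=-1, X=-6]  = -14
Y = -B  [with B=-14]  = 14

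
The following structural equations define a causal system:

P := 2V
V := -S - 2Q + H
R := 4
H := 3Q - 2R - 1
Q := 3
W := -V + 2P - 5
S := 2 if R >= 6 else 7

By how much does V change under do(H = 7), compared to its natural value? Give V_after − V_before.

7

do(H=7) replaces the equation H := 3Q - 2R - 1 with the constant H = 7.
S = 2 if R >= 6 else 7  [with R=4]  = 7
V = -S - 2Q + H  [with S=7, Q=3, H=7]  = -6
Without intervention: H = 3Q - 2R - 1  [with Q=3, R=4]  = 0; S = 2 if R >= 6 else 7  [with R=4]  = 7; V = -S - 2Q + H  [with S=7, Q=3, H=0]  = -13.
Change = -6 − (-13) = 7.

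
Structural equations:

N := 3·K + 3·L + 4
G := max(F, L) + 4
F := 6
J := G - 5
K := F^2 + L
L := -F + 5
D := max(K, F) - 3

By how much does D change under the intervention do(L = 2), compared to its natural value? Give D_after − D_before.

3

Under do(L=2), the mechanism L := -F + 5 is discarded; L is fixed at 2.
K = F^2 + L  [with F=6, L=2]  = 38
D = max(K, F) - 3  [with K=38, F=6]  = 35
Without intervention: L = -F + 5  [with F=6]  = -1; K = F^2 + L  [with F=6, L=-1]  = 35; D = max(K, F) - 3  [with K=35, F=6]  = 32.
Change = 35 − 32 = 3.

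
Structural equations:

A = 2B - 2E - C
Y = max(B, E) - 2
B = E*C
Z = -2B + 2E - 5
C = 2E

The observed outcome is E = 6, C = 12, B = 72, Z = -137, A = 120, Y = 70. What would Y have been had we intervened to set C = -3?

Under do(C=-3), the mechanism C = 2E is discarded; C is fixed at -3.
B = E*C  [with E=6, C=-3]  = -18
Y = max(B, E) - 2  [with B=-18, E=6]  = 4

4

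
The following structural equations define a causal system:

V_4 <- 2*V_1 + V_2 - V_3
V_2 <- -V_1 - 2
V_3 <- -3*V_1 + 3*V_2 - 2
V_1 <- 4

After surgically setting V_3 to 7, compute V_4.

The intervention breaks the incoming arrows to V_3: V_3 <- -3*V_1 + 3*V_2 - 2 no longer applies, and V_3 = 7.
V_2 = -V_1 - 2  [with V_1=4]  = -6
V_4 = 2*V_1 + V_2 - V_3  [with V_1=4, V_2=-6, V_3=7]  = -5

-5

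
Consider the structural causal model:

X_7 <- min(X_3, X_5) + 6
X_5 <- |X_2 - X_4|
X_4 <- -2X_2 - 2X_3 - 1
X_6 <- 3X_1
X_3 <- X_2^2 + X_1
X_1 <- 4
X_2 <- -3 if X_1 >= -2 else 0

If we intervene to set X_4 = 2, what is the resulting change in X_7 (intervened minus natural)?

-8

The intervention breaks the incoming arrows to X_4: X_4 <- -2X_2 - 2X_3 - 1 no longer applies, and X_4 = 2.
X_2 = -3 if X_1 >= -2 else 0  [with X_1=4]  = -3
X_3 = X_2^2 + X_1  [with X_2=-3, X_1=4]  = 13
X_5 = |X_2 - X_4|  [with X_2=-3, X_4=2]  = 5
X_7 = min(X_3, X_5) + 6  [with X_3=13, X_5=5]  = 11
Without intervention: X_2 = -3 if X_1 >= -2 else 0  [with X_1=4]  = -3; X_3 = X_2^2 + X_1  [with X_2=-3, X_1=4]  = 13; X_4 = -2X_2 - 2X_3 - 1  [with X_2=-3, X_3=13]  = -21; X_5 = |X_2 - X_4|  [with X_2=-3, X_4=-21]  = 18; X_7 = min(X_3, X_5) + 6  [with X_3=13, X_5=18]  = 19.
Change = 11 − 19 = -8.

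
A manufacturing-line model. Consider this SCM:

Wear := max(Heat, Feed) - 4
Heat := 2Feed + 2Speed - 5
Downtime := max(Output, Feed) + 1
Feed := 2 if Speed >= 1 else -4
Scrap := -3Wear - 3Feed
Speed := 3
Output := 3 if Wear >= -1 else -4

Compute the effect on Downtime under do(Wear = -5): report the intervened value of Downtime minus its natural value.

-1

The intervention breaks the incoming arrows to Wear: Wear := max(Heat, Feed) - 4 no longer applies, and Wear = -5.
Feed = 2 if Speed >= 1 else -4  [with Speed=3]  = 2
Output = 3 if Wear >= -1 else -4  [with Wear=-5]  = -4
Downtime = max(Output, Feed) + 1  [with Output=-4, Feed=2]  = 3
Without intervention: Feed = 2 if Speed >= 1 else -4  [with Speed=3]  = 2; Heat = 2Feed + 2Speed - 5  [with Feed=2, Speed=3]  = 5; Wear = max(Heat, Feed) - 4  [with Heat=5, Feed=2]  = 1; Output = 3 if Wear >= -1 else -4  [with Wear=1]  = 3; Downtime = max(Output, Feed) + 1  [with Output=3, Feed=2]  = 4.
Change = 3 − 4 = -1.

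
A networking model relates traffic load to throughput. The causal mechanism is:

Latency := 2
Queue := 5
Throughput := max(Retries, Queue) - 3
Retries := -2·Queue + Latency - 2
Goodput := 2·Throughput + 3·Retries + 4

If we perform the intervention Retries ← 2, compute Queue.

Under do(Retries=2), the mechanism Retries := -2·Queue + Latency - 2 is discarded; Retries is fixed at 2.
Since Queue is not a descendant of the intervened variable, it is unaffected.

5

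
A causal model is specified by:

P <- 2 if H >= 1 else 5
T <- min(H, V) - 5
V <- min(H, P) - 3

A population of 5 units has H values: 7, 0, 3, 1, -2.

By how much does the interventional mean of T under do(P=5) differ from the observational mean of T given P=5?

2.4

do(P=5) breaks P's dependence on H. With P=5 fixed, T across the units is -3, -8, -5, -7, -10, mean -6.6.
Conditioning on P=5 selects the 2 unit(s) with H ∈ {0, -2}. Their T values: -8, -10. Mean = -9.
Difference = -6.6 − (-9) = 2.4.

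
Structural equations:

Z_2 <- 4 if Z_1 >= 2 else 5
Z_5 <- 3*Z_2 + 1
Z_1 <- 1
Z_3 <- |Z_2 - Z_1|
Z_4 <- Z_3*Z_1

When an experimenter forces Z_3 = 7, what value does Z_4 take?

7

The intervention breaks the incoming arrows to Z_3: Z_3 <- |Z_2 - Z_1| no longer applies, and Z_3 = 7.
Z_4 = Z_3*Z_1  [with Z_3=7, Z_1=1]  = 7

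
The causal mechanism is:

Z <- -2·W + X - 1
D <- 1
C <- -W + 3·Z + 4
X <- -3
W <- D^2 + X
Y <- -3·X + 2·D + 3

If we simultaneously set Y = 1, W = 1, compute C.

-15

The joint intervention fixes Y = 1, W = 1, removing each variable's own equation.
Z = -2·W + X - 1  [with W=1, X=-3]  = -6
C = -W + 3·Z + 4  [with W=1, Z=-6]  = -15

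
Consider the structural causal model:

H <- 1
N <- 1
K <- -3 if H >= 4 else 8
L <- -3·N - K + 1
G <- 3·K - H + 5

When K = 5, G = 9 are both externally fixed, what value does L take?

The joint intervention fixes K = 5, G = 9, removing each variable's own equation.
L = -3·N - K + 1  [with N=1, K=5]  = -7

-7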